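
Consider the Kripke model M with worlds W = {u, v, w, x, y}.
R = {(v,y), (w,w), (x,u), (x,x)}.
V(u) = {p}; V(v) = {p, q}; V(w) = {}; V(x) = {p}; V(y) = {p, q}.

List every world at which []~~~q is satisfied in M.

u, w, x, y

Let φ = []~~~q. Evaluate φ at each world:
  u (successors ∅): φ is true.
  v (successors {y}): φ is false.
  w (successors {w}): φ is true.
  x (successors {u, x}): φ is true.
  y (successors ∅): φ is true.
For instance, at w:
  At w: []~~~q requires ~~~q at every successor {w}.
    At w: ~~~q is true.
  So []~~~q is true at w.
Satisfying worlds: {u, w, x, y}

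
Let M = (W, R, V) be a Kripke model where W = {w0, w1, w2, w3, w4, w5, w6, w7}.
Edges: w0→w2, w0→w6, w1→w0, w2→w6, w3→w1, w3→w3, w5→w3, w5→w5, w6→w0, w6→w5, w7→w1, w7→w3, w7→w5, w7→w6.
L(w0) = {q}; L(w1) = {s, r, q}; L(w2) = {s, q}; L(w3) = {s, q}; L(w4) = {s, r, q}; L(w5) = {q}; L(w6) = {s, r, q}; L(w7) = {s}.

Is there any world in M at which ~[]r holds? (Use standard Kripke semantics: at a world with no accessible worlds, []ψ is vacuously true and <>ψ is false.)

Yes

Recall that []ψ holds at a world iff ψ holds at every accessible world, and <>ψ holds iff ψ holds at some accessible world.
Let φ = ~[]r. Evaluate φ at each world:
  w0 (successors {w2, w6}): φ is true.
  w1 (successors {w0}): φ is true.
  w2 (successors {w6}): φ is false.
  w3 (successors {w1, w3}): φ is true.
  w4 (successors ∅): φ is false.
  w5 (successors {w3, w5}): φ is true.
  w6 (successors {w0, w5}): φ is true.
  w7 (successors {w1, w3, w5, w6}): φ is true.
Detail at w0 (witness):
  At w0: []r is false, so ~[]r is true.
    At w0: []r requires r at every successor {w2, w6}.
      r fails at w2, so []r is false at w0.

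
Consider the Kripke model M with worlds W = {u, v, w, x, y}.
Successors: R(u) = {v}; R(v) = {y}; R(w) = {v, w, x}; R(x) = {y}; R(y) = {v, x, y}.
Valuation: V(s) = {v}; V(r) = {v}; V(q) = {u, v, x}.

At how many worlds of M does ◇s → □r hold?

Let φ = ◇s → □r. Evaluate φ at each world:
  u (successors {v}): φ is true.
  v (successors {y}): φ is true.
  w (successors {v, w, x}): φ is false.
  x (successors {y}): φ is true.
  y (successors {v, x, y}): φ is false.
For instance, at x:
  At x: ◇s is false, □r is false, so ◇s → □r is true.
    At x: ◇s requires s at some successor in {y}.
      At y: s is false.
    So ◇s is false at x.
    At x: □r requires r at every successor {y}.
      r fails at y, so □r is false at x.
Satisfying worlds: {u, v, x}

3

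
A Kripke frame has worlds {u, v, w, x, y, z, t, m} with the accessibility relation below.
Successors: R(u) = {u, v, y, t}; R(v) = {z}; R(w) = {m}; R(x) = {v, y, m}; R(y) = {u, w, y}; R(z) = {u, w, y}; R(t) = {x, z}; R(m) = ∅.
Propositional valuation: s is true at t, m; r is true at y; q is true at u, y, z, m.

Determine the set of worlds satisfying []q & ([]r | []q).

v, w, m

Let φ = []q & ([]r | []q). Evaluate φ at each world:
  u (successors {u, v, y, t}): φ is false.
  v (successors {z}): φ is true.
  w (successors {m}): φ is true.
  x (successors {v, y, m}): φ is false.
  y (successors {u, w, y}): φ is false.
  z (successors {u, w, y}): φ is false.
  t (successors {x, z}): φ is false.
  m (successors ∅): φ is true.
For instance, at u:
  At u: []q is false, []r | []q is false, so []q & ([]r | []q) is false.
    At u: []q requires q at every successor {u, v, y, t}.
      q fails at v, so []q is false at u.
    At u: []r is false, []q is false, so []r | []q is false.
      At u: []r requires r at every successor {u, v, y, t}.
        r fails at u, so []r is false at u.
      At u: []q requires q at every successor {u, v, y, t}.
        q fails at v, so []q is false at u.
Satisfying worlds: {v, w, m}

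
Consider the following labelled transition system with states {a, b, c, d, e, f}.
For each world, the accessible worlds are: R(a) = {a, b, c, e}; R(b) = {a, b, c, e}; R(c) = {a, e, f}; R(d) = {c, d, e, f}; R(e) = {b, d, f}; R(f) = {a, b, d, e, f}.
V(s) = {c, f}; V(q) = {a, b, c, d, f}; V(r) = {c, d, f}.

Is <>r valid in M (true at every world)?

Yes

Let φ = <>r. Evaluate φ at each world:
  a (successors {a, b, c, e}): φ is true.
  b (successors {a, b, c, e}): φ is true.
  c (successors {a, e, f}): φ is true.
  d (successors {c, d, e, f}): φ is true.
  e (successors {b, d, f}): φ is true.
  f (successors {a, b, d, e, f}): φ is true.
For instance, at a:
  At a: <>r requires r at some successor in {a, b, c, e}.
    r holds at c, so <>r is true at a.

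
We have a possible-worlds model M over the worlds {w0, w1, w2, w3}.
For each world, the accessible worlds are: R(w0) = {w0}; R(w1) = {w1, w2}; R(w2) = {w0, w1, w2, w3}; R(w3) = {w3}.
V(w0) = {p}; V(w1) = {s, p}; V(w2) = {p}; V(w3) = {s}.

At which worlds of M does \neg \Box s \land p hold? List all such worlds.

w0, w1, w2

Let φ = \neg \Box s \land p. Evaluate φ at each world:
  w0 (successors {w0}): φ is true.
  w1 (successors {w1, w2}): φ is true.
  w2 (successors {w0, w1, w2, w3}): φ is true.
  w3 (successors {w3}): φ is false.
For instance, at w1:
  At w1: \neg \Box s is true, p is true, so \neg \Box s \land p is true.
    At w1: \Box s is false, so \neg \Box s is true.
      At w1: \Box s requires s at every successor {w1, w2}.
        s fails at w2, so \Box s is false at w1.
Satisfying worlds: {w0, w1, w2}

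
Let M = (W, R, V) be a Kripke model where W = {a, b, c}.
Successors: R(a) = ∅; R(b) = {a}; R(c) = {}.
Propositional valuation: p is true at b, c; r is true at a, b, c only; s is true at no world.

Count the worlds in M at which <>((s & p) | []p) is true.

Let φ = <>((s & p) | []p). Evaluate φ at each world:
  a (successors ∅): φ is false.
  b (successors {a}): φ is true.
  c (successors ∅): φ is false.
For instance, at b:
  At b: <>((s & p) | []p) requires (s & p) | []p at some successor in {a}.
    (s & p) | []p holds at a, so <>((s & p) | []p) is true at b.
      At a: s & p is false, []p is true, so (s & p) | []p is true.
Satisfying worlds: {b}

1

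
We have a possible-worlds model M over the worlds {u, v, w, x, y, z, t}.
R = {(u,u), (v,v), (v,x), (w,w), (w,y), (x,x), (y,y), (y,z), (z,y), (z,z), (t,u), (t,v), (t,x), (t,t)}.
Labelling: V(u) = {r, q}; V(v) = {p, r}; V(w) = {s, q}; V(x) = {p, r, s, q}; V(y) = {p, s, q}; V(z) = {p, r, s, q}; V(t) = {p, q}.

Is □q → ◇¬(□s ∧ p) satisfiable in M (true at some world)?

Recall that □ψ holds at a world iff ψ holds at every accessible world, and ◇ψ holds iff ψ holds at some accessible world.
Let φ = □q → ◇¬(□s ∧ p). Evaluate φ at each world:
  u (successors {u}): φ is true.
  v (successors {v, x}): φ is true.
  w (successors {w, y}): φ is true.
  x (successors {x}): φ is false.
  y (successors {y, z}): φ is false.
  z (successors {y, z}): φ is false.
  t (successors {u, v, x, t}): φ is true.
Detail at u (witness):
  At u: □q is true, ◇¬(□s ∧ p) is true, so □q → ◇¬(□s ∧ p) is true.
    At u: □q requires q at every successor {u}.
      At u: q is true.
    So □q is true at u.
    At u: ◇¬(□s ∧ p) requires ¬(□s ∧ p) at some successor in {u}.
      ¬(□s ∧ p) holds at u, so ◇¬(□s ∧ p) is true at u.

Yes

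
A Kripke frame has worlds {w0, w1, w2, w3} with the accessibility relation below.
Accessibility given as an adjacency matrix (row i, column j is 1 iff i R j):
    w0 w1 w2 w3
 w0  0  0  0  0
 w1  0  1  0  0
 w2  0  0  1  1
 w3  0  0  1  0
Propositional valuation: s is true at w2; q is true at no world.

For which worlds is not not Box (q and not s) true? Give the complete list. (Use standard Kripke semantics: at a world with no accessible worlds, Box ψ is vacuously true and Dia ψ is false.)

Let φ = not not Box (q and not s). Evaluate φ at each world:
  w0 (successors ∅): φ is true.
  w1 (successors {w1}): φ is false.
  w2 (successors {w2, w3}): φ is false.
  w3 (successors {w2}): φ is false.
For instance, at w2:
  At w2: not Box (q and not s) is true, so not not Box (q and not s) is false.
    At w2: Box (q and not s) is false, so not Box (q and not s) is true.
      At w2: Box (q and not s) requires q and not s at every successor {w2, w3}.
        q and not s fails at w2, so Box (q and not s) is false at w2.
Satisfying worlds: {w0}

w0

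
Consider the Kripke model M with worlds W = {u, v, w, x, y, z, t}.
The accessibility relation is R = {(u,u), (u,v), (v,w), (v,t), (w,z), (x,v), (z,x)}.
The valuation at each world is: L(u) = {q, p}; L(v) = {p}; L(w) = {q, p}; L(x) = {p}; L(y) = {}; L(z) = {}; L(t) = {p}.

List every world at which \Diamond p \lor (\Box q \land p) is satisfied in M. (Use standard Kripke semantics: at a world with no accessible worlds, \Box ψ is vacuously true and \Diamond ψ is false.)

u, v, x, z, t

Let φ = \Diamond p \lor (\Box q \land p). Evaluate φ at each world:
  u (successors {u, v}): φ is true.
  v (successors {w, t}): φ is true.
  w (successors {z}): φ is false.
  x (successors {v}): φ is true.
  y (successors ∅): φ is false.
  z (successors {x}): φ is true.
  t (successors ∅): φ is true.
For instance, at v:
  At v: \Diamond p is true, \Box q \land p is false, so \Diamond p \lor (\Box q \land p) is true.
    At v: \Diamond p requires p at some successor in {w, t}.
      p holds at w, so \Diamond p is true at v.
    At v: \Box q is false, p is true, so \Box q \land p is false.
      At v: \Box q requires q at every successor {w, t}.
        q fails at t, so \Box q is false at v.
Satisfying worlds: {u, v, x, z, t}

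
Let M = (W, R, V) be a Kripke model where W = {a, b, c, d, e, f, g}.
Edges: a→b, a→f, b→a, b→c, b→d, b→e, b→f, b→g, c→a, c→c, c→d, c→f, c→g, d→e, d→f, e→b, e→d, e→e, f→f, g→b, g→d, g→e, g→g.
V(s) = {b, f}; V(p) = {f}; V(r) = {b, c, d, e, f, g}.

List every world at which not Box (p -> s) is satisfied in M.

Recall that Box ψ holds at a world iff ψ holds at every accessible world, and Dia ψ holds iff ψ holds at some accessible world.
Let φ = not Box (p -> s). Evaluate φ at each world:
  a (successors {b, f}): φ is false.
  b (successors {a, c, d, e, f, g}): φ is false.
  c (successors {a, c, d, f, g}): φ is false.
  d (successors {e, f}): φ is false.
  e (successors {b, d, e}): φ is false.
  f (successors {f}): φ is false.
  g (successors {b, d, e, g}): φ is false.
For instance, at b:
  At b: Box (p -> s) is true, so not Box (p -> s) is false.
    At b: Box (p -> s) requires p -> s at every successor {a, c, d, e, f, g}.
      At a: p -> s is true.
      At c: p -> s is true.
      At d: p -> s is true.
      At e: p -> s is true.
      At f: p -> s is true.
      At g: p -> s is true.
    So Box (p -> s) is true at b.
Satisfying worlds: none.

none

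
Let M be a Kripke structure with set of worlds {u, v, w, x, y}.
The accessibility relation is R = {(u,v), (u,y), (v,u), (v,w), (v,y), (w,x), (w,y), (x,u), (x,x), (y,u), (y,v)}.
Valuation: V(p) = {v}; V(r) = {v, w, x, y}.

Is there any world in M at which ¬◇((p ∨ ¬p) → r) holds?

Let φ = ¬◇((p ∨ ¬p) → r). Evaluate φ at each world:
  u (successors {v, y}): φ is false.
  v (successors {u, w, y}): φ is false.
  w (successors {x, y}): φ is false.
  x (successors {u, x}): φ is false.
  y (successors {u, v}): φ is false.
For instance, at u:
  At u: ◇((p ∨ ¬p) → r) is true, so ¬◇((p ∨ ¬p) → r) is false.
    At u: ◇((p ∨ ¬p) → r) requires (p ∨ ¬p) → r at some successor in {v, y}.
      (p ∨ ¬p) → r holds at v, so ◇((p ∨ ¬p) → r) is true at u.

No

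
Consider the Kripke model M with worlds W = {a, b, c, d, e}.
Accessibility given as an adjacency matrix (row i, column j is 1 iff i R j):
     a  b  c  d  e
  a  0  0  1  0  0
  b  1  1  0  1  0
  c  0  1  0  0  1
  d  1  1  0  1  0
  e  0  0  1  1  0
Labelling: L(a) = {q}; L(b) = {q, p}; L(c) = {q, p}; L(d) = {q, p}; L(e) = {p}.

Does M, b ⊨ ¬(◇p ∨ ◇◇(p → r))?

No

At b: ◇p ∨ ◇◇(p → r) is true, so ¬(◇p ∨ ◇◇(p → r)) is false.
  At b: ◇p is true, ◇◇(p → r) is true, so ◇p ∨ ◇◇(p → r) is true.
    At b: ◇p requires p at some successor in {a, b, d}.
      p holds at b, so ◇p is true at b.
    At b: ◇◇(p → r) requires ◇(p → r) at some successor in {a, b, d}.
      ◇(p → r) holds at b, so ◇◇(p → r) is true at b.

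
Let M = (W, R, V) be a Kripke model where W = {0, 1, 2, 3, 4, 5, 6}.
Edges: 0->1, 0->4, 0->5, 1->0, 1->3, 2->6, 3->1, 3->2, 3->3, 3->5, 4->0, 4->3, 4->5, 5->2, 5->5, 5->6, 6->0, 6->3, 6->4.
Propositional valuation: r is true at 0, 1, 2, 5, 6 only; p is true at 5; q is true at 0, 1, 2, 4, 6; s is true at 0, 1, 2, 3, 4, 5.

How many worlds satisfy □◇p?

3

Let φ = □◇p. Evaluate φ at each world:
  0 (successors {1, 4, 5}): φ is false.
  1 (successors {0, 3}): φ is true.
  2 (successors {6}): φ is false.
  3 (successors {1, 2, 3, 5}): φ is false.
  4 (successors {0, 3, 5}): φ is true.
  5 (successors {2, 5, 6}): φ is false.
  6 (successors {0, 3, 4}): φ is true.
For instance, at 6:
  At 6: □◇p requires ◇p at every successor {0, 3, 4}.
      At 0: ◇p requires p at some successor in {1, 4, 5}.
        p holds at 5, so ◇p is true at 0.
      At 3: ◇p requires p at some successor in {1, 2, 3, 5}.
        p holds at 5, so ◇p is true at 3.
      At 4: ◇p requires p at some successor in {0, 3, 5}.
        p holds at 5, so ◇p is true at 4.
  So □◇p is true at 6.
Satisfying worlds: {1, 4, 6}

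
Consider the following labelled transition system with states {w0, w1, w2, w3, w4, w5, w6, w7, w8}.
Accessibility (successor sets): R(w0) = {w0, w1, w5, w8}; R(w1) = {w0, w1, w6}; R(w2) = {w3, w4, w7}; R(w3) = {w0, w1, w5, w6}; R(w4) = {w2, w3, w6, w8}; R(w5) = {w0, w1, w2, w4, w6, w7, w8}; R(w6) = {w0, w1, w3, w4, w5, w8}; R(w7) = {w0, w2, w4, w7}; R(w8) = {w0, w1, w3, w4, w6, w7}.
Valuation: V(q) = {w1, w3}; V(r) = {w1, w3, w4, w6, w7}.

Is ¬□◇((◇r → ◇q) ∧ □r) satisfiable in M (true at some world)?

Yes

Recall that □ψ holds at a world iff ψ holds at every accessible world, and ◇ψ holds iff ψ holds at some accessible world.
Let φ = ¬□◇((◇r → ◇q) ∧ □r). Evaluate φ at each world:
  w0 (successors {w0, w1, w5, w8}): φ is true.
  w1 (successors {w0, w1, w6}): φ is true.
  w2 (successors {w3, w4, w7}): φ is true.
  w3 (successors {w0, w1, w5, w6}): φ is true.
  w4 (successors {w2, w3, w6, w8}): φ is true.
  w5 (successors {w0, w1, w2, w4, w6, w7, w8}): φ is true.
  w6 (successors {w0, w1, w3, w4, w5, w8}): φ is true.
  w7 (successors {w0, w2, w4, w7}): φ is true.
  w8 (successors {w0, w1, w3, w4, w6, w7}): φ is true.
Detail at w0 (witness):
  At w0: □◇((◇r → ◇q) ∧ □r) is false, so ¬□◇((◇r → ◇q) ∧ □r) is true.
    At w0: □◇((◇r → ◇q) ∧ □r) requires ◇((◇r → ◇q) ∧ □r) at every successor {w0, w1, w5, w8}.
      ◇((◇r → ◇q) ∧ □r) fails at w0, so □◇((◇r → ◇q) ∧ □r) is false at w0.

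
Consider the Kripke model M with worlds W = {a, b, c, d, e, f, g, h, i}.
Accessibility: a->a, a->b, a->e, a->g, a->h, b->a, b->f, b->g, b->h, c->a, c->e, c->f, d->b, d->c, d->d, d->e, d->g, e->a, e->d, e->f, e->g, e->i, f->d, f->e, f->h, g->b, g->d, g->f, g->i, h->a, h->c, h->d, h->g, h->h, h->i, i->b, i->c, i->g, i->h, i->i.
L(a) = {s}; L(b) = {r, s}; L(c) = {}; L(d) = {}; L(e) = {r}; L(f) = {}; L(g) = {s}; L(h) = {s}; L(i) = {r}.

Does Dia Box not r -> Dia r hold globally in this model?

Let φ = Dia Box not r -> Dia r. Evaluate φ at each world:
  a (successors {a, b, e, g, h}): φ is true.
  b (successors {a, f, g, h}): φ is true.
  c (successors {a, e, f}): φ is true.
  d (successors {b, c, d, e, g}): φ is true.
  e (successors {a, d, f, g, i}): φ is true.
  f (successors {d, e, h}): φ is true.
  g (successors {b, d, f, i}): φ is true.
  h (successors {a, c, d, g, h, i}): φ is true.
  i (successors {b, c, g, h, i}): φ is true.
For instance, at i:
  At i: Dia Box not r is true, Dia r is true, so Dia Box not r -> Dia r is true.
    At i: Dia Box not r requires Box not r at some successor in {b, c, g, h, i}.
      Box not r holds at b, so Dia Box not r is true at i.
    At i: Dia r requires r at some successor in {b, c, g, h, i}.
      r holds at b, so Dia r is true at i.

Yes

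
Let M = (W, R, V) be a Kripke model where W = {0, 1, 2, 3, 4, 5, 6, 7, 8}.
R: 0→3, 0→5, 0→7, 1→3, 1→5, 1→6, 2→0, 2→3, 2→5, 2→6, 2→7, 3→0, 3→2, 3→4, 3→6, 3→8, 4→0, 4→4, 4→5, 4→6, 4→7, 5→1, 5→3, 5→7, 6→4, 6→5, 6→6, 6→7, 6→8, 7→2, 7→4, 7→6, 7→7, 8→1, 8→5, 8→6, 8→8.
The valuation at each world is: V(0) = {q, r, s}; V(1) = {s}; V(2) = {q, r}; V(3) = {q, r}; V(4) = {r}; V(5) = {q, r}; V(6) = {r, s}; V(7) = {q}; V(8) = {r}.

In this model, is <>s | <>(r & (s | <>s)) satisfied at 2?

At 2: <>s is true, <>(r & (s | <>s)) is true, so <>s | <>(r & (s | <>s)) is true.
  At 2: <>s requires s at some successor in {0, 3, 5, 6, 7}.
    s holds at 0, so <>s is true at 2.
  At 2: <>(r & (s | <>s)) requires r & (s | <>s) at some successor in {0, 3, 5, 6, 7}.
    r & (s | <>s) holds at 0, so <>(r & (s | <>s)) is true at 2.
      At 0: r is true, s | <>s is true, so r & (s | <>s) is true.

Yes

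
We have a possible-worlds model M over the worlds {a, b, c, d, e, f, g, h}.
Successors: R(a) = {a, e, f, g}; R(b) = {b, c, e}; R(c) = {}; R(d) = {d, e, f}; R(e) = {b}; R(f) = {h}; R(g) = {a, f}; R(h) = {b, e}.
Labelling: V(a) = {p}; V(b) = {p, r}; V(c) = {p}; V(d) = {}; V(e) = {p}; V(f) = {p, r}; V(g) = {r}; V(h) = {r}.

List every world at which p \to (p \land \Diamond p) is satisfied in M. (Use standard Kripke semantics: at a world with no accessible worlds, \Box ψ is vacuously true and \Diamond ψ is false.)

a, b, d, e, g, h

Recall that \Diamond ψ holds at a world iff ψ holds at some accessible world.
Let φ = p \to (p \land \Diamond p). Evaluate φ at each world:
  a (successors {a, e, f, g}): φ is true.
  b (successors {b, c, e}): φ is true.
  c (successors ∅): φ is false.
  d (successors {d, e, f}): φ is true.
  e (successors {b}): φ is true.
  f (successors {h}): φ is false.
  g (successors {a, f}): φ is true.
  h (successors {b, e}): φ is true.
For instance, at g:
  At g: p is false, p \land \Diamond p is false, so p \to (p \land \Diamond p) is true.
    At g: p is false, \Diamond p is true, so p \land \Diamond p is false.
      At g: \Diamond p requires p at some successor in {a, f}.
        p holds at a, so \Diamond p is true at g.
Satisfying worlds: {a, b, d, e, g, h}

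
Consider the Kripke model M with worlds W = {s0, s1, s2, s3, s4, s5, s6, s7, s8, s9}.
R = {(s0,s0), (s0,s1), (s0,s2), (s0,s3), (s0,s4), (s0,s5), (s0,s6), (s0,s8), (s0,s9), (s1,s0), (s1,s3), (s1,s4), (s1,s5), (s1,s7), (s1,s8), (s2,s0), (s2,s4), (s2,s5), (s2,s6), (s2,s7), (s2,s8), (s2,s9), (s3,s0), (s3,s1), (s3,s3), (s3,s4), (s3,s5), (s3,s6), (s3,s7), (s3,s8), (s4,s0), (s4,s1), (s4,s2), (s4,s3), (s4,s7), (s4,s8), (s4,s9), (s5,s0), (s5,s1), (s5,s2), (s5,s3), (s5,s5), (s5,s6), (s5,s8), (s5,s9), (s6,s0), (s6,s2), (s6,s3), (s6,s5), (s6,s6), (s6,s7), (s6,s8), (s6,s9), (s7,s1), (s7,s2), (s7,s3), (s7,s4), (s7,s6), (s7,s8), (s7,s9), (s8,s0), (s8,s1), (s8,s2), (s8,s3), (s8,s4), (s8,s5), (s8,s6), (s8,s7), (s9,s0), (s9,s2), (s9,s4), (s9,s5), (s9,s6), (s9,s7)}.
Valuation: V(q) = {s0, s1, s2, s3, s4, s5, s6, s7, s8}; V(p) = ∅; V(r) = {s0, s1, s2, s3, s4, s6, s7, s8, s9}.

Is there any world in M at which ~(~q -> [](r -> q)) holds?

Recall that []ψ holds at a world iff ψ holds at every accessible world, and <>ψ holds iff ψ holds at some accessible world.
Let φ = ~(~q -> [](r -> q)). Evaluate φ at each world:
  s0 (successors {s0, s1, s2, s3, s4, s5, s6, s8, s9}): φ is false.
  s1 (successors {s0, s3, s4, s5, s7, s8}): φ is false.
  s2 (successors {s0, s4, s5, s6, s7, s8, s9}): φ is false.
  s3 (successors {s0, s1, s3, s4, s5, s6, s7, s8}): φ is false.
  s4 (successors {s0, s1, s2, s3, s7, s8, s9}): φ is false.
  s5 (successors {s0, s1, s2, s3, s5, s6, s8, s9}): φ is false.
  s6 (successors {s0, s2, s3, s5, s6, s7, s8, s9}): φ is false.
  s7 (successors {s1, s2, s3, s4, s6, s8, s9}): φ is false.
  s8 (successors {s0, s1, s2, s3, s4, s5, s6, s7}): φ is false.
  s9 (successors {s0, s2, s4, s5, s6, s7}): φ is false.
For instance, at s5:
  At s5: ~q -> [](r -> q) is true, so ~(~q -> [](r -> q)) is false.
    At s5: ~q is false, [](r -> q) is false, so ~q -> [](r -> q) is true.
      At s5: [](r -> q) requires r -> q at every successor {s0, s1, s2, s3, s5, s6, s8, s9}.
        r -> q fails at s9, so [](r -> q) is false at s5.

No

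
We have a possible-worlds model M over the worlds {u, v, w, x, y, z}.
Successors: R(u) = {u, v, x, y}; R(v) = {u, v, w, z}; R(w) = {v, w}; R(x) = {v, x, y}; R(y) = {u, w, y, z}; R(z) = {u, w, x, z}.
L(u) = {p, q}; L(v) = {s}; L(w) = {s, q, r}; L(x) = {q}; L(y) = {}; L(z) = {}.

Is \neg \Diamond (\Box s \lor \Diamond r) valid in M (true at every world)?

No

Let φ = \neg \Diamond (\Box s \lor \Diamond r). Evaluate φ at each world:
  u (successors {u, v, x, y}): φ is false.
  v (successors {u, v, w, z}): φ is false.
  w (successors {v, w}): φ is false.
  x (successors {v, x, y}): φ is false.
  y (successors {u, w, y, z}): φ is false.
  z (successors {u, w, x, z}): φ is false.
Detail at u (counterexample):
  At u: \Diamond (\Box s \lor \Diamond r) is true, so \neg \Diamond (\Box s \lor \Diamond r) is false.
    At u: \Diamond (\Box s \lor \Diamond r) requires \Box s \lor \Diamond r at some successor in {u, v, x, y}.
      \Box s \lor \Diamond r holds at v, so \Diamond (\Box s \lor \Diamond r) is true at u.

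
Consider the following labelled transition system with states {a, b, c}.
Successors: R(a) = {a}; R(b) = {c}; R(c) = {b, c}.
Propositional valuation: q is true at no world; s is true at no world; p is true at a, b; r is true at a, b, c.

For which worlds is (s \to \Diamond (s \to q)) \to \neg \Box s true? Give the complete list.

Let φ = (s \to \Diamond (s \to q)) \to \neg \Box s. Evaluate φ at each world:
  a (successors {a}): φ is true.
  b (successors {c}): φ is true.
  c (successors {b, c}): φ is true.
For instance, at c:
  At c: s \to \Diamond (s \to q) is true, \neg \Box s is true, so (s \to \Diamond (s \to q)) \to \neg \Box s is true.
    At c: s is false, \Diamond (s \to q) is true, so s \to \Diamond (s \to q) is true.
      At c: \Diamond (s \to q) requires s \to q at some successor in {b, c}.
        s \to q holds at b, so \Diamond (s \to q) is true at c.
    At c: \Box s is false, so \neg \Box s is true.
      At c: \Box s requires s at every successor {b, c}.
        s fails at b, so \Box s is false at c.
Satisfying worlds: {a, b, c}

a, b, c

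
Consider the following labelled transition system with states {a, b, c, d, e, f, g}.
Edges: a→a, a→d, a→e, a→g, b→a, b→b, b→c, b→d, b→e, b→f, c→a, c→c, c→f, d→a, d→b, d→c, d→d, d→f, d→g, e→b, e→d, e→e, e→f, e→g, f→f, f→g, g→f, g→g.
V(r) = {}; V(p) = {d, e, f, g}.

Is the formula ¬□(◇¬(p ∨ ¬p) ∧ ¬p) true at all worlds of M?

Yes

Let φ = ¬□(◇¬(p ∨ ¬p) ∧ ¬p). Evaluate φ at each world:
  a (successors {a, d, e, g}): φ is true.
  b (successors {a, b, c, d, e, f}): φ is true.
  c (successors {a, c, f}): φ is true.
  d (successors {a, b, c, d, f, g}): φ is true.
  e (successors {b, d, e, f, g}): φ is true.
  f (successors {f, g}): φ is true.
  g (successors {f, g}): φ is true.
For instance, at g:
  At g: □(◇¬(p ∨ ¬p) ∧ ¬p) is false, so ¬□(◇¬(p ∨ ¬p) ∧ ¬p) is true.
    At g: □(◇¬(p ∨ ¬p) ∧ ¬p) requires ◇¬(p ∨ ¬p) ∧ ¬p at every successor {f, g}.
      ◇¬(p ∨ ¬p) ∧ ¬p fails at f, so □(◇¬(p ∨ ¬p) ∧ ¬p) is false at g.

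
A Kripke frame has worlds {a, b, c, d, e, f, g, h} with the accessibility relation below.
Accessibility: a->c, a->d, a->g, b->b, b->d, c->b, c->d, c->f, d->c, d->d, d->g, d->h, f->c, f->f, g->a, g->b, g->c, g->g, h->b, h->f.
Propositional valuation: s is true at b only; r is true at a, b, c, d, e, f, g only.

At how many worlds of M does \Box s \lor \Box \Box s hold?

1

Let φ = \Box s \lor \Box \Box s. Evaluate φ at each world:
  a (successors {c, d, g}): φ is false.
  b (successors {b, d}): φ is false.
  c (successors {b, d, f}): φ is false.
  d (successors {c, d, g, h}): φ is false.
  e (successors ∅): φ is true.
  f (successors {c, f}): φ is false.
  g (successors {a, b, c, g}): φ is false.
  h (successors {b, f}): φ is false.
For instance, at f:
  At f: \Box s is false, \Box \Box s is false, so \Box s \lor \Box \Box s is false.
    At f: \Box s requires s at every successor {c, f}.
      s fails at c, so \Box s is false at f.
    At f: \Box \Box s requires \Box s at every successor {c, f}.
      \Box s fails at c, so \Box \Box s is false at f.
Satisfying worlds: {e}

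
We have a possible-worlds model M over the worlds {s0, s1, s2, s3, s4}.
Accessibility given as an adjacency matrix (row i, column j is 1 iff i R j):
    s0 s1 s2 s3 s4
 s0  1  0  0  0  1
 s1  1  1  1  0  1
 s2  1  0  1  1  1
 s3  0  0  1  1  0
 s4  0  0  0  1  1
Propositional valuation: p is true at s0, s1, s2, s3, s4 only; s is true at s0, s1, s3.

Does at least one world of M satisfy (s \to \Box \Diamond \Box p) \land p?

Yes

Recall that \Box ψ holds at a world iff ψ holds at every accessible world, and \Diamond ψ holds iff ψ holds at some accessible world.
Let φ = (s \to \Box \Diamond \Box p) \land p. Evaluate φ at each world:
  s0 (successors {s0, s4}): φ is true.
  s1 (successors {s0, s1, s2, s4}): φ is true.
  s2 (successors {s0, s2, s3, s4}): φ is true.
  s3 (successors {s2, s3}): φ is true.
  s4 (successors {s3, s4}): φ is true.
Detail at s0 (witness):
  At s0: s \to \Box \Diamond \Box p is true, p is true, so (s \to \Box \Diamond \Box p) \land p is true.
    At s0: s is true, \Box \Diamond \Box p is true, so s \to \Box \Diamond \Box p is true.
      At s0: \Box \Diamond \Box p requires \Diamond \Box p at every successor {s0, s4}.
        At s0: \Diamond \Box p is true.
        At s4: \Diamond \Box p is true.
      So \Box \Diamond \Box p is true at s0.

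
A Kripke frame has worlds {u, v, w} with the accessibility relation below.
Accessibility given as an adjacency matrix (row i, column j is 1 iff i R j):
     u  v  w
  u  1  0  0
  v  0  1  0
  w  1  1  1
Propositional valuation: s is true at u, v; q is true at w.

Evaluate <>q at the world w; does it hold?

Yes

Recall that <>ψ holds at a world iff ψ holds at some accessible world.
At w: <>q requires q at some successor in {u, v, w}.
  q holds at w, so <>q is true at w.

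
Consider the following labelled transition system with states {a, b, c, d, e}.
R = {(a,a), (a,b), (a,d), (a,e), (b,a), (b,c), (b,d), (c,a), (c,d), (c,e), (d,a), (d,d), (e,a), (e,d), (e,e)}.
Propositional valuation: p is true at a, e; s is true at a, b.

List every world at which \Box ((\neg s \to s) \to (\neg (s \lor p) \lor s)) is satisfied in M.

Let φ = \Box ((\neg s \to s) \to (\neg (s \lor p) \lor s)). Evaluate φ at each world:
  a (successors {a, b, d, e}): φ is true.
  b (successors {a, c, d}): φ is true.
  c (successors {a, d, e}): φ is true.
  d (successors {a, d}): φ is true.
  e (successors {a, d, e}): φ is true.
For instance, at d:
  At d: \Box ((\neg s \to s) \to (\neg (s \lor p) \lor s)) requires (\neg s \to s) \to (\neg (s \lor p) \lor s) at every successor {a, d}.
    At a: (\neg s \to s) \to (\neg (s \lor p) \lor s) is true.
    At d: (\neg s \to s) \to (\neg (s \lor p) \lor s) is true.
  So \Box ((\neg s \to s) \to (\neg (s \lor p) \lor s)) is true at d.
Satisfying worlds: {a, b, c, d, e}

a, b, c, d, e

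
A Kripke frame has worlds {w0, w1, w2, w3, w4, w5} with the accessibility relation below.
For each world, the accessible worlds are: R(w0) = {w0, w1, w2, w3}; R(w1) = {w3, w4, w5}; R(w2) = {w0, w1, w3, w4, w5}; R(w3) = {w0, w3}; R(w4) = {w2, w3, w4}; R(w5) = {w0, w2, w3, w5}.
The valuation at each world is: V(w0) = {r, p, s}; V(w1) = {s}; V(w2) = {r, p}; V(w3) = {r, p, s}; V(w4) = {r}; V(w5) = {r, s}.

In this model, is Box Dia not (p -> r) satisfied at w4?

At w4: Box Dia not (p -> r) requires Dia not (p -> r) at every successor {w2, w3, w4}.
  Dia not (p -> r) fails at w2, so Box Dia not (p -> r) is false at w4.
    At w2: Dia not (p -> r) requires not (p -> r) at some successor in {w0, w1, w3, w4, w5}.
      At w0: not (p -> r) is false.
      At w1: not (p -> r) is false.
      At w3: not (p -> r) is false.
      At w4: not (p -> r) is false.
      At w5: not (p -> r) is false.
    So Dia not (p -> r) is false at w2.

No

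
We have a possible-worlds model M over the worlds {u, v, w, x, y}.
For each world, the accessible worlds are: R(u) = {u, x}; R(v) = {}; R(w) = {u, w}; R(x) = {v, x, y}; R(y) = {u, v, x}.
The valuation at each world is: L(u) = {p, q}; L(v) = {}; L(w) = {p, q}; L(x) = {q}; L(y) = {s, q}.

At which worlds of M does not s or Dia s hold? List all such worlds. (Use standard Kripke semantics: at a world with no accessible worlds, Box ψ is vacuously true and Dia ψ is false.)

Let φ = not s or Dia s. Evaluate φ at each world:
  u (successors {u, x}): φ is true.
  v (successors ∅): φ is true.
  w (successors {u, w}): φ is true.
  x (successors {v, x, y}): φ is true.
  y (successors {u, v, x}): φ is false.
For instance, at y:
  At y: not s is false, Dia s is false, so not s or Dia s is false.
    At y: Dia s requires s at some successor in {u, v, x}.
      At u: s is false.
      At v: s is false.
      At x: s is false.
    So Dia s is false at y.
Satisfying worlds: {u, v, w, x}

u, v, w, x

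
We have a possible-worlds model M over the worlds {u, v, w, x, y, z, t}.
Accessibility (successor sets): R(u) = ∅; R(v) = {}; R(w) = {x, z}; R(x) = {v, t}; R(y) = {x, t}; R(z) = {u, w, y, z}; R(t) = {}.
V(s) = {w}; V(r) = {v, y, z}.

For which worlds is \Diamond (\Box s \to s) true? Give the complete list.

Let φ = \Diamond (\Box s \to s). Evaluate φ at each world:
  u (successors ∅): φ is false.
  v (successors ∅): φ is false.
  w (successors {x, z}): φ is true.
  x (successors {v, t}): φ is false.
  y (successors {x, t}): φ is true.
  z (successors {u, w, y, z}): φ is true.
  t (successors ∅): φ is false.
For instance, at x:
  At x: \Diamond (\Box s \to s) requires \Box s \to s at some successor in {v, t}.
    At v: \Box s \to s is false.
    At t: \Box s \to s is false.
  So \Diamond (\Box s \to s) is false at x.
Satisfying worlds: {w, y, z}

w, y, z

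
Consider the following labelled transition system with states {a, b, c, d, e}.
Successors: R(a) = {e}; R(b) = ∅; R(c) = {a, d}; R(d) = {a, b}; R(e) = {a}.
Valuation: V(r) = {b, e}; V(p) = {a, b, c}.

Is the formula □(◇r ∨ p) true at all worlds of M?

Let φ = □(◇r ∨ p). Evaluate φ at each world:
  a (successors {e}): φ is false.
  b (successors ∅): φ is true.
  c (successors {a, d}): φ is true.
  d (successors {a, b}): φ is true.
  e (successors {a}): φ is true.
Detail at a (counterexample):
  At a: □(◇r ∨ p) requires ◇r ∨ p at every successor {e}.
    ◇r ∨ p fails at e, so □(◇r ∨ p) is false at a.
      At e: ◇r is false, p is false, so ◇r ∨ p is false.

No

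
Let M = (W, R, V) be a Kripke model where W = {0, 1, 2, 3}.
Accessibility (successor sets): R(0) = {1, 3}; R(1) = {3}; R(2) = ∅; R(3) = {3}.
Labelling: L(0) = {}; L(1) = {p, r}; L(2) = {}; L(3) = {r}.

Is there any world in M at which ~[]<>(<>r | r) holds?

Let φ = ~[]<>(<>r | r). Evaluate φ at each world:
  0 (successors {1, 3}): φ is false.
  1 (successors {3}): φ is false.
  2 (successors ∅): φ is false.
  3 (successors {3}): φ is false.
For instance, at 0:
  At 0: []<>(<>r | r) is true, so ~[]<>(<>r | r) is false.
    At 0: []<>(<>r | r) requires <>(<>r | r) at every successor {1, 3}.
      At 1: <>(<>r | r) is true.
      At 3: <>(<>r | r) is true.
    So []<>(<>r | r) is true at 0.

No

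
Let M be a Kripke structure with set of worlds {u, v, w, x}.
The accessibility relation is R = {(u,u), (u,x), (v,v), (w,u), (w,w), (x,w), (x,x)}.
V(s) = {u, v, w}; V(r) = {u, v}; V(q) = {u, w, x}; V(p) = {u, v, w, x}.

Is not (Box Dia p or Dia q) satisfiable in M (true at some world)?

No

Let φ = not (Box Dia p or Dia q). Evaluate φ at each world:
  u (successors {u, x}): φ is false.
  v (successors {v}): φ is false.
  w (successors {u, w}): φ is false.
  x (successors {w, x}): φ is false.
For instance, at u:
  At u: Box Dia p or Dia q is true, so not (Box Dia p or Dia q) is false.
    At u: Box Dia p is true, Dia q is true, so Box Dia p or Dia q is true.
      At u: Box Dia p requires Dia p at every successor {u, x}.
        At u: Dia p is true.
        At x: Dia p is true.
      So Box Dia p is true at u.
      At u: Dia q requires q at some successor in {u, x}.
        q holds at u, so Dia q is true at u.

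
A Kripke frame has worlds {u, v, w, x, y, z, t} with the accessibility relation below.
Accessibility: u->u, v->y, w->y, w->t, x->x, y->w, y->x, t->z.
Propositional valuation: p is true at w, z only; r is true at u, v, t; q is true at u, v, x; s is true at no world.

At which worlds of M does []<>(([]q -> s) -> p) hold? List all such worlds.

Let φ = []<>(([]q -> s) -> p). Evaluate φ at each world:
  u (successors {u}): φ is true.
  v (successors {y}): φ is true.
  w (successors {y, t}): φ is true.
  x (successors {x}): φ is true.
  y (successors {w, x}): φ is false.
  z (successors ∅): φ is true.
  t (successors {z}): φ is false.
For instance, at x:
  At x: []<>(([]q -> s) -> p) requires <>(([]q -> s) -> p) at every successor {x}.
      At x: <>(([]q -> s) -> p) requires ([]q -> s) -> p at some successor in {x}.
        ([]q -> s) -> p holds at x, so <>(([]q -> s) -> p) is true at x.
  So []<>(([]q -> s) -> p) is true at x.
Satisfying worlds: {u, v, w, x, z}

u, v, w, x, z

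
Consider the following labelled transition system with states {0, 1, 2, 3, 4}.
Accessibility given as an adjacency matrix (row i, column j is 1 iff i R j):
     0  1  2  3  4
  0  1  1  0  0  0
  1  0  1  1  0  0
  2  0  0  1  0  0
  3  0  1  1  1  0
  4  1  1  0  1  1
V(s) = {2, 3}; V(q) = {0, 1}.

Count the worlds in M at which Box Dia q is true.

2

Let φ = Box Dia q. Evaluate φ at each world:
  0 (successors {0, 1}): φ is true.
  1 (successors {1, 2}): φ is false.
  2 (successors {2}): φ is false.
  3 (successors {1, 2, 3}): φ is false.
  4 (successors {0, 1, 3, 4}): φ is true.
For instance, at 3:
  At 3: Box Dia q requires Dia q at every successor {1, 2, 3}.
    Dia q fails at 2, so Box Dia q is false at 3.
      At 2: Dia q requires q at some successor in {2}.
        At 2: q is false.
      So Dia q is false at 2.
Satisfying worlds: {0, 4}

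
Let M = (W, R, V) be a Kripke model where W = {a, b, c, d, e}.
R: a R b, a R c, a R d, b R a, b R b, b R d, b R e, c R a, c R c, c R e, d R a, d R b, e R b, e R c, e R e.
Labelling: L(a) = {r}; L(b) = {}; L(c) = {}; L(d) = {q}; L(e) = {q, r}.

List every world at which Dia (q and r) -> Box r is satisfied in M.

a, d

Let φ = Dia (q and r) -> Box r. Evaluate φ at each world:
  a (successors {b, c, d}): φ is true.
  b (successors {a, b, d, e}): φ is false.
  c (successors {a, c, e}): φ is false.
  d (successors {a, b}): φ is true.
  e (successors {b, c, e}): φ is false.
For instance, at b:
  At b: Dia (q and r) is true, Box r is false, so Dia (q and r) -> Box r is false.
    At b: Dia (q and r) requires q and r at some successor in {a, b, d, e}.
      q and r holds at e, so Dia (q and r) is true at b.
    At b: Box r requires r at every successor {a, b, d, e}.
      r fails at b, so Box r is false at b.
Satisfying worlds: {a, d}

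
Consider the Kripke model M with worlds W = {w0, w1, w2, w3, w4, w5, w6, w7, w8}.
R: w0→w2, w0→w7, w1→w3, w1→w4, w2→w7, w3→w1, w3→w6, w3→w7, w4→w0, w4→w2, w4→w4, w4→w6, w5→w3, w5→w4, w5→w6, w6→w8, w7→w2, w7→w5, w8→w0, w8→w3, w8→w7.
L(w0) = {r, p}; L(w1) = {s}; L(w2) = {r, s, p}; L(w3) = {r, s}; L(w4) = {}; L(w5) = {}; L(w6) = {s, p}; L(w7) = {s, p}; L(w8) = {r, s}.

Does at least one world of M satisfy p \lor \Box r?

Let φ = p \lor \Box r. Evaluate φ at each world:
  w0 (successors {w2, w7}): φ is true.
  w1 (successors {w3, w4}): φ is false.
  w2 (successors {w7}): φ is true.
  w3 (successors {w1, w6, w7}): φ is false.
  w4 (successors {w0, w2, w4, w6}): φ is false.
  w5 (successors {w3, w4, w6}): φ is false.
  w6 (successors {w8}): φ is true.
  w7 (successors {w2, w5}): φ is true.
  w8 (successors {w0, w3, w7}): φ is false.
Detail at w0 (witness):
  At w0: p is true, \Box r is false, so p \lor \Box r is true.
    At w0: \Box r requires r at every successor {w2, w7}.
      r fails at w7, so \Box r is false at w0.

Yes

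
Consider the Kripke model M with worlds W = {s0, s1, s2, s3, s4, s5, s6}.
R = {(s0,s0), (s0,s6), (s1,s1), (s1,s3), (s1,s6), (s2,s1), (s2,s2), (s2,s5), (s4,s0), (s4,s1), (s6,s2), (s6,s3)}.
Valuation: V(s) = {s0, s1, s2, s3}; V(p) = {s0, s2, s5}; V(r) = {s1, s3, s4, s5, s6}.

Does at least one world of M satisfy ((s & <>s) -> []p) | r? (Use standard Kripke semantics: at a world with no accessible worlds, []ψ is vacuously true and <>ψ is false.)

Let φ = ((s & <>s) -> []p) | r. Evaluate φ at each world:
  s0 (successors {s0, s6}): φ is false.
  s1 (successors {s1, s3, s6}): φ is true.
  s2 (successors {s1, s2, s5}): φ is false.
  s3 (successors ∅): φ is true.
  s4 (successors {s0, s1}): φ is true.
  s5 (successors ∅): φ is true.
  s6 (successors {s2, s3}): φ is true.
Detail at s1 (witness):
  At s1: (s & <>s) -> []p is false, r is true, so ((s & <>s) -> []p) | r is true.
    At s1: s & <>s is true, []p is false, so (s & <>s) -> []p is false.
      At s1: s is true, <>s is true, so s & <>s is true.
      At s1: []p requires p at every successor {s1, s3, s6}.
        p fails at s1, so []p is false at s1.

Yes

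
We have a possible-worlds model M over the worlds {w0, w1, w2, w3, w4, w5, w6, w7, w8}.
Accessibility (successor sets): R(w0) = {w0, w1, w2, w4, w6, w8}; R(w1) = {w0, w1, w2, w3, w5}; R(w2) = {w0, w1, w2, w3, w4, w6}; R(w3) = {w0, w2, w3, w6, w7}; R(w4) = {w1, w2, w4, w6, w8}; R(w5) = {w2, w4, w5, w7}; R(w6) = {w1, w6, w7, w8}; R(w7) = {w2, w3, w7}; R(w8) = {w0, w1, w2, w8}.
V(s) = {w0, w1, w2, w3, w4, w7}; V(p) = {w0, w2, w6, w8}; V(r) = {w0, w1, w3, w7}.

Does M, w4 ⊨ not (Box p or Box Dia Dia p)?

At w4: Box p or Box Dia Dia p is true, so not (Box p or Box Dia Dia p) is false.
  At w4: Box p is false, Box Dia Dia p is true, so Box p or Box Dia Dia p is true.
    At w4: Box p requires p at every successor {w1, w2, w4, w6, w8}.
      p fails at w1, so Box p is false at w4.
    At w4: Box Dia Dia p requires Dia Dia p at every successor {w1, w2, w4, w6, w8}.
      At w1: Dia Dia p is true.
      At w2: Dia Dia p is true.
      At w4: Dia Dia p is true.
      At w6: Dia Dia p is true.
      At w8: Dia Dia p is true.
    So Box Dia Dia p is true at w4.

No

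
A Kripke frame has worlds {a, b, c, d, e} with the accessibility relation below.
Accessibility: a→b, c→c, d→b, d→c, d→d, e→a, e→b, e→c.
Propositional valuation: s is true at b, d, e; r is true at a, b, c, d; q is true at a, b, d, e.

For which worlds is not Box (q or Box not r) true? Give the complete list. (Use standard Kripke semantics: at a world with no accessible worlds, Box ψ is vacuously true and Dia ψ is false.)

c, d, e

Let φ = not Box (q or Box not r). Evaluate φ at each world:
  a (successors {b}): φ is false.
  b (successors ∅): φ is false.
  c (successors {c}): φ is true.
  d (successors {b, c, d}): φ is true.
  e (successors {a, b, c}): φ is true.
For instance, at e:
  At e: Box (q or Box not r) is false, so not Box (q or Box not r) is true.
    At e: Box (q or Box not r) requires q or Box not r at every successor {a, b, c}.
      q or Box not r fails at c, so Box (q or Box not r) is false at e.
Satisfying worlds: {c, d, e}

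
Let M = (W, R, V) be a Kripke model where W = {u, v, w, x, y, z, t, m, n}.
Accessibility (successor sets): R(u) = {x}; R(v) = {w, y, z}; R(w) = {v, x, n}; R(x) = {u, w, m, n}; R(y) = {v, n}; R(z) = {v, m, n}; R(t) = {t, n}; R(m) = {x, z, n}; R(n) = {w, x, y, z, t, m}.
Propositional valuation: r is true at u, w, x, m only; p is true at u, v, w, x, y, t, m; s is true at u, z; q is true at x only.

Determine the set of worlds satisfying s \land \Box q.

u

Let φ = s \land \Box q. Evaluate φ at each world:
  u (successors {x}): φ is true.
  v (successors {w, y, z}): φ is false.
  w (successors {v, x, n}): φ is false.
  x (successors {u, w, m, n}): φ is false.
  y (successors {v, n}): φ is false.
  z (successors {v, m, n}): φ is false.
  t (successors {t, n}): φ is false.
  m (successors {x, z, n}): φ is false.
  n (successors {w, x, y, z, t, m}): φ is false.
For instance, at v:
  At v: s is false, \Box q is false, so s \land \Box q is false.
    At v: \Box q requires q at every successor {w, y, z}.
      q fails at w, so \Box q is false at v.
Satisfying worlds: {u}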